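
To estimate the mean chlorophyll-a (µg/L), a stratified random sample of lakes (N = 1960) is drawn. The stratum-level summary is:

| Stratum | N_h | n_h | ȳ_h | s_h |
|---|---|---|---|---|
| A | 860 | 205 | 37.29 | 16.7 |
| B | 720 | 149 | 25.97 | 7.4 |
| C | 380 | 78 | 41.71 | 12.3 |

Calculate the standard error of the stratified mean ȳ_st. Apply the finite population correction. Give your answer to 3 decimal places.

V̂(ȳ_st) = Σ W_h² (1 − n_h/N_h) s_h²/n_h, with W_h = N_h/N and N = 1960:
  stratum A: (860/1960)²·(1 − 205/860)·16.7²/205 = 0.199483
  stratum B: (720/1960)²·(1 − 149/720)·7.4²/149 = 0.0393309
  stratum C: (380/1960)²·(1 − 78/380)·12.3²/78 = 0.0579421
V̂(ȳ_st) = 0.296756
SE(ȳ_st) = √0.296756 = 0.544753

SE(ȳ_st) ≈ 0.545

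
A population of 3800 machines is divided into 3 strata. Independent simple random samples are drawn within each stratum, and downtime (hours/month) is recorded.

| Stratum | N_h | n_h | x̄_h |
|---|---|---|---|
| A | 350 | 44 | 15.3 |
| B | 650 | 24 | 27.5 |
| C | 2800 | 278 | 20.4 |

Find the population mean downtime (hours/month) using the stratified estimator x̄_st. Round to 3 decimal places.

N = Σ N_h = 3800. Stratum weights W_h = N_h/N.
x̄_st = (350·15.3 + 650·27.5 + 2800·20.4) / 3800 = 21.14474

x̄_st ≈ 21.145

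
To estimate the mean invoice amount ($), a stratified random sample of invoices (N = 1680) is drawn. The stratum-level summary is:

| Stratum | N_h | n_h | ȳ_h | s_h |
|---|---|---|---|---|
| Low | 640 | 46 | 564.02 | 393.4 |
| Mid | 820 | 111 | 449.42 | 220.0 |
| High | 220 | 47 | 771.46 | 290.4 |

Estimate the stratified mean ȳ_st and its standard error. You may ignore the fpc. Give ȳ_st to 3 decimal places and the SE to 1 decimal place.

ȳ_st ≈ 535.249, SE ≈ 25.0

ȳ_st = Σ W_h ȳ_h = (640·564.02 + 820·449.42 + 220·771.46)/1680 = 535.24905
V̂(ȳ_st) = Σ W_h² s_h²/n_h, with W_h = N_h/N and N = 1680:
  stratum Low: (640/1680)²·393.4²/46 = 488.261
  stratum Mid: (820/1680)²·220.0²/111 = 103.88
  stratum High: (220/1680)²·290.4²/47 = 30.7696
V̂(ȳ_st) = 622.911
SE(ȳ_st) = √622.911 = 24.9582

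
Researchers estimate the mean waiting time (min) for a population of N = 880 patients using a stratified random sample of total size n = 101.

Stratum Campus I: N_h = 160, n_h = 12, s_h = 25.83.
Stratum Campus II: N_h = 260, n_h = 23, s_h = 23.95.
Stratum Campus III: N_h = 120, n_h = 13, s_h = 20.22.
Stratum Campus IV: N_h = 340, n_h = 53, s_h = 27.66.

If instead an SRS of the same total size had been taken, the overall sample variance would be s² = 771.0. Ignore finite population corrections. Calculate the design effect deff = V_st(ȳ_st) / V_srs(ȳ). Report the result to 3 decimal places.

V̂(ȳ_st) = Σ W_h² s_h²/n_h, with W_h = N_h/N and N = 880:
  stratum Campus I: (160/880)²·25.83²/12 = 1.83799
  stratum Campus II: (260/880)²·23.95²/23 = 2.17703
  stratum Campus III: (120/880)²·20.22²/13 = 0.584812
  stratum Campus IV: (340/880)²·27.66²/53 = 2.15487
V_st = 6.7547
V_srs = s²/n = 771.0/101 = 7.63366
deff = V_st / V_srs = 6.7547/7.63366 = 0.8849

deff ≈ 0.885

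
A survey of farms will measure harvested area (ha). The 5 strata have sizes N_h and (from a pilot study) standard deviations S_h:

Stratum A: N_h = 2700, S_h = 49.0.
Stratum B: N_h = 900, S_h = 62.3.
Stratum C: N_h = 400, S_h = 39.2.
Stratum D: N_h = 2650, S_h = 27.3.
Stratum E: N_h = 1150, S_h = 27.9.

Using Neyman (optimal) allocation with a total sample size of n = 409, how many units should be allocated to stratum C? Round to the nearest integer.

21

Neyman allocation: n_h = n · N_h S_h / Σ N_i S_i, with n = 409.
  stratum A: N_h·S_h = 2700·49.0 = 132300.00
  stratum B: N_h·S_h = 900·62.3 = 56070.00
  stratum C: N_h·S_h = 400·39.2 = 15680.00
  stratum D: N_h·S_h = 2650·27.3 = 72345.00
  stratum E: N_h·S_h = 1150·27.9 = 32085.00
Σ N_h S_h = 308480.00
n for stratum C = 409·15680.00/308480.00 = 20.789 → 21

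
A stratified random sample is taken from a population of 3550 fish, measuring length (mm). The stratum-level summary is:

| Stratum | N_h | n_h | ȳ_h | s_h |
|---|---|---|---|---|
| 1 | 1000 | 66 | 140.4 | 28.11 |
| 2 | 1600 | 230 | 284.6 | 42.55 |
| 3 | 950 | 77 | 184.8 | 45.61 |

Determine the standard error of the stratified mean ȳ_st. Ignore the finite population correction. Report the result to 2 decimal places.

V̂(ȳ_st) = Σ W_h² s_h²/n_h, with W_h = N_h/N and N = 3550:
  stratum 1: (1000/3550)²·28.11²/66 = 0.949994
  stratum 2: (1600/3550)²·42.55²/230 = 1.59902
  stratum 3: (950/3550)²·45.61²/77 = 1.93473
V̂(ȳ_st) = 4.48374
SE(ȳ_st) = √4.48374 = 2.11749

SE(ȳ_st) ≈ 2.12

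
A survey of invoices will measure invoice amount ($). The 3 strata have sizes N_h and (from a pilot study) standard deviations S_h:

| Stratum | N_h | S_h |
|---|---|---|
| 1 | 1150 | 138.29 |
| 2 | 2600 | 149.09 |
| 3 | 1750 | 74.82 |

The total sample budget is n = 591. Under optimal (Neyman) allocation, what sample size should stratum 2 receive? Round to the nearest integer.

Neyman allocation: n_h = n · N_h S_h / Σ N_i S_i, with n = 591.
  stratum 1: N_h·S_h = 1150·138.29 = 159033.50
  stratum 2: N_h·S_h = 2600·149.09 = 387634.00
  stratum 3: N_h·S_h = 1750·74.82 = 130935.00
Σ N_h S_h = 677602.50
n for stratum 2 = 591·387634.00/677602.50 = 338.092 → 338

338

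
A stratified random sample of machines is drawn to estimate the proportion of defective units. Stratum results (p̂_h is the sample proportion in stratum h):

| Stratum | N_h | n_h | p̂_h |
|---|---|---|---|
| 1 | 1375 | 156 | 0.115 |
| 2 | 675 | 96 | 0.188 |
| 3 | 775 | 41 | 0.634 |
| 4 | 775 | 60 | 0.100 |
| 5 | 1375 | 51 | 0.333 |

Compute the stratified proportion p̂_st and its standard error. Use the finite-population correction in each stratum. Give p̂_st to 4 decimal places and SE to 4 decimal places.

N = 4975; stratum weights W_h = N_h/N.
p̂_st = Σ W_h p̂_h = (1375·0.115 + 675·0.188 + 775·0.634 + 775·0.100 + 1375·0.333)/4975 = 0.26367
V̂(p̂_st) = Σ W_h² (1 − n_h/N_h) p̂_h(1−p̂_h)/(n_h−1):
  stratum 1: (1375/4975)²·(1 − 156/1375)·0.115·0.885/155 = 4.44662e-05
  stratum 2: (675/4975)²·(1 − 96/675)·0.188·0.812/95 = 2.53739e-05
  stratum 3: (775/4975)²·(1 − 41/775)·0.634·0.366/40 = 0.000133328
  stratum 4: (775/4975)²·(1 − 60/775)·0.100·0.900/59 = 3.41517e-05
  stratum 5: (1375/4975)²·(1 − 51/1375)·0.333·0.667/50 = 0.000326742
V̂(p̂_st) = 0.000564062; SE = √V̂ = 0.02375

p̂_st ≈ 0.2637, SE ≈ 0.0237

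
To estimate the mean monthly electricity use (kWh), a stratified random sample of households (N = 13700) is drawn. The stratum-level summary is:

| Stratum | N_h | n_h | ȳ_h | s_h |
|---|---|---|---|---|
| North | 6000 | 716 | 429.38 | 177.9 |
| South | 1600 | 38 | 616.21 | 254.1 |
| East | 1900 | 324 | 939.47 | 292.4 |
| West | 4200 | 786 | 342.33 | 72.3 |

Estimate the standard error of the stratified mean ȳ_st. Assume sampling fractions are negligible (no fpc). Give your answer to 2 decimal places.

SE(ȳ_st) ≈ 6.11

V̂(ȳ_st) = Σ W_h² s_h²/n_h, with W_h = N_h/N and N = 13700:
  stratum North: (6000/13700)²·177.9²/716 = 8.47813
  stratum South: (1600/13700)²·254.1²/38 = 23.1753
  stratum East: (1900/13700)²·292.4²/324 = 5.07546
  stratum West: (4200/13700)²·72.3²/786 = 0.625045
V̂(ȳ_st) = 37.3539
SE(ȳ_st) = √37.3539 = 6.11178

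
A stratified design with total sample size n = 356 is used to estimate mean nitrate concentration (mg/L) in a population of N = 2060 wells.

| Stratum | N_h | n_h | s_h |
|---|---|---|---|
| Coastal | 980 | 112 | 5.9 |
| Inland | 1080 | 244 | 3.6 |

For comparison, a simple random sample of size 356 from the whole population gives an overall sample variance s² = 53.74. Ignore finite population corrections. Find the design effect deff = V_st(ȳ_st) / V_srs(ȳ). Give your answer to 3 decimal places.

deff ≈ 0.563

V̂(ȳ_st) = Σ W_h² s_h²/n_h, with W_h = N_h/N and N = 2060:
  stratum Coastal: (980/2060)²·5.9²/112 = 0.0703402
  stratum Inland: (1080/2060)²·3.6²/244 = 0.0145992
V_st = 0.0849394
V_srs = s²/n = 53.74/356 = 0.150955
deff = V_st / V_srs = 0.0849394/0.150955 = 0.5627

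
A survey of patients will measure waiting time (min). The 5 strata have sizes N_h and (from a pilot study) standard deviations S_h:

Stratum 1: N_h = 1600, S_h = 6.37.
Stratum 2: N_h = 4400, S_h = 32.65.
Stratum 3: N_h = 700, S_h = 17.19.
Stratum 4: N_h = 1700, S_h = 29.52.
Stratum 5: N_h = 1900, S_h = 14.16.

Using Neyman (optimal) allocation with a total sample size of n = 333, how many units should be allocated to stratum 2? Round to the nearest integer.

197

Neyman allocation: n_h = n · N_h S_h / Σ N_i S_i, with n = 333.
  stratum 1: N_h·S_h = 1600·6.37 = 10192.00
  stratum 2: N_h·S_h = 4400·32.65 = 143660.00
  stratum 3: N_h·S_h = 700·17.19 = 12033.00
  stratum 4: N_h·S_h = 1700·29.52 = 50184.00
  stratum 5: N_h·S_h = 1900·14.16 = 26904.00
Σ N_h S_h = 242973.00
n for stratum 2 = 333·143660.00/242973.00 = 196.889 → 197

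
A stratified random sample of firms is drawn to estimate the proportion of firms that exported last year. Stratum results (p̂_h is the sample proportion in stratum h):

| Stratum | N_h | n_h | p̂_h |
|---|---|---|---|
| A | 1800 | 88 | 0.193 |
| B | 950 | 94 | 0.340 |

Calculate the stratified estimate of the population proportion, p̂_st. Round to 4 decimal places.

N = 2750; stratum weights W_h = N_h/N.
p̂_st = Σ W_h p̂_h = (1800·0.193 + 950·0.340)/2750 = 0.24378

p̂_st ≈ 0.2438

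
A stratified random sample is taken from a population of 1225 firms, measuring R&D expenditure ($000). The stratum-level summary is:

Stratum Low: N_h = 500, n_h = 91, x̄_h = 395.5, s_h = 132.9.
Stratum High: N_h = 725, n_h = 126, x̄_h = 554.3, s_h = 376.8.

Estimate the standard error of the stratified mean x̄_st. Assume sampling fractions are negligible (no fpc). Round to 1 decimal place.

SE(x̄_st) ≈ 20.7

V̂(x̄_st) = Σ W_h² s_h²/n_h, with W_h = N_h/N and N = 1225:
  stratum Low: (500/1225)²·132.9²/91 = 32.3353
  stratum High: (725/1225)²·376.8²/126 = 394.689
V̂(x̄_st) = 427.024
SE(x̄_st) = √427.024 = 20.6646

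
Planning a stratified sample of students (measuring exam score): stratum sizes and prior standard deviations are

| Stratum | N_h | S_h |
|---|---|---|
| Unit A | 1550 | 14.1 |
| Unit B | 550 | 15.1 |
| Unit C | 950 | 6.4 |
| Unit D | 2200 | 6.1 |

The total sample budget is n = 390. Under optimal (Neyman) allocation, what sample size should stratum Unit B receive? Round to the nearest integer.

Neyman allocation: n_h = n · N_h S_h / Σ N_i S_i, with n = 390.
  stratum Unit A: N_h·S_h = 1550·14.1 = 21855.00
  stratum Unit B: N_h·S_h = 550·15.1 = 8305.00
  stratum Unit C: N_h·S_h = 950·6.4 = 6080.00
  stratum Unit D: N_h·S_h = 2200·6.1 = 13420.00
Σ N_h S_h = 49660.00
n for stratum Unit B = 390·8305.00/49660.00 = 65.223 → 65

65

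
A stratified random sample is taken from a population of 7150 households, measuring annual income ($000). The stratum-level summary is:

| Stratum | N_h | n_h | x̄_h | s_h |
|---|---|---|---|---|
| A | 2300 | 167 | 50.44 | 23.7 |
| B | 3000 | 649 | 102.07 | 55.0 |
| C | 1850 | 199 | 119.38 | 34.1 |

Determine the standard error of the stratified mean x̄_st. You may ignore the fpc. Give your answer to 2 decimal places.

SE(x̄_st) ≈ 1.25

V̂(x̄_st) = Σ W_h² s_h²/n_h, with W_h = N_h/N and N = 7150:
  stratum A: (2300/7150)²·23.7²/167 = 0.348036
  stratum B: (3000/7150)²·55.0²/649 = 0.820561
  stratum C: (1850/7150)²·34.1²/199 = 0.391189
V̂(x̄_st) = 1.55979
SE(x̄_st) = √1.55979 = 1.24891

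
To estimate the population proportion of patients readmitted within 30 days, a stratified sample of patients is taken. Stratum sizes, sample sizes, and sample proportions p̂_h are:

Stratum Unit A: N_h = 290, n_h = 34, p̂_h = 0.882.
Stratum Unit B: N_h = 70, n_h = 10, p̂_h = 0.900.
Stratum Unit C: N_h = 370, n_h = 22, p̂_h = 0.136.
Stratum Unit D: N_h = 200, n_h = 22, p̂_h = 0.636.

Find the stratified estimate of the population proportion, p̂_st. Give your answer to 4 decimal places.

N = 930; stratum weights W_h = N_h/N.
p̂_st = Σ W_h p̂_h = (290·0.882 + 70·0.900 + 370·0.136 + 200·0.636)/930 = 0.53366

p̂_st ≈ 0.5337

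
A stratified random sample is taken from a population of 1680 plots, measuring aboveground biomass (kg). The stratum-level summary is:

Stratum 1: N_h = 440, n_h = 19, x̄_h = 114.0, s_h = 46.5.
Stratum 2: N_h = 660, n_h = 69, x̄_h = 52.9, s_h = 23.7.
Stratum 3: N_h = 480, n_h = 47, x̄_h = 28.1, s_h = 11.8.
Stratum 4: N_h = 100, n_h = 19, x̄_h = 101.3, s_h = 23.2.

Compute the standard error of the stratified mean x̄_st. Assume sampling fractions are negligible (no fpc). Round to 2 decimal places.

V̂(x̄_st) = Σ W_h² s_h²/n_h, with W_h = N_h/N and N = 1680:
  stratum 1: (440/1680)²·46.5²/19 = 7.80619
  stratum 2: (660/1680)²·23.7²/69 = 1.25637
  stratum 3: (480/1680)²·11.8²/47 = 0.241841
  stratum 4: (100/1680)²·23.2²/19 = 0.10037
V̂(x̄_st) = 9.40477
SE(x̄_st) = √9.40477 = 3.06672

SE(x̄_st) ≈ 3.07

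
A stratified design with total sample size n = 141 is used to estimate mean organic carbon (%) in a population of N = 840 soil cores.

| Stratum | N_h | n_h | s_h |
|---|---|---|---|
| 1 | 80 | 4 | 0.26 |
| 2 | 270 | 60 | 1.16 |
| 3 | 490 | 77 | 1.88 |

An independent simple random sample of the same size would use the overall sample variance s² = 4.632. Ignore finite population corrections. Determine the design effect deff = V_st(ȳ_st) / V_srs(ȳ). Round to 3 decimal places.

V̂(ȳ_st) = Σ W_h² s_h²/n_h, with W_h = N_h/N and N = 840:
  stratum 1: (80/840)²·0.26²/4 = 0.000153288
  stratum 2: (270/840)²·1.16²/60 = 0.00231704
  stratum 3: (490/840)²·1.88²/77 = 0.0156192
V_st = 0.0180895
V_srs = s²/n = 4.632/141 = 0.0328511
deff = V_st / V_srs = 0.0180895/0.0328511 = 0.5507

deff ≈ 0.551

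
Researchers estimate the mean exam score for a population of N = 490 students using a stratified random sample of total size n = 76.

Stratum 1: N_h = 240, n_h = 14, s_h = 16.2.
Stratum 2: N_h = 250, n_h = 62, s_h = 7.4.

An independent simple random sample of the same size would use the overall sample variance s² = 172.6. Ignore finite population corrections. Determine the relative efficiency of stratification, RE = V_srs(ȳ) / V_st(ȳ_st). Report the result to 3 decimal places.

RE ≈ 0.480

V̂(ȳ_st) = Σ W_h² s_h²/n_h, with W_h = N_h/N and N = 490:
  stratum 1: (240/490)²·16.2²/14 = 4.4971
  stratum 2: (250/490)²·7.4²/62 = 0.229911
V_st = 4.72701
V_srs = s²/n = 172.6/76 = 2.27105
Relative efficiency = V_srs / V_st = 2.27105/4.72701 = 0.4804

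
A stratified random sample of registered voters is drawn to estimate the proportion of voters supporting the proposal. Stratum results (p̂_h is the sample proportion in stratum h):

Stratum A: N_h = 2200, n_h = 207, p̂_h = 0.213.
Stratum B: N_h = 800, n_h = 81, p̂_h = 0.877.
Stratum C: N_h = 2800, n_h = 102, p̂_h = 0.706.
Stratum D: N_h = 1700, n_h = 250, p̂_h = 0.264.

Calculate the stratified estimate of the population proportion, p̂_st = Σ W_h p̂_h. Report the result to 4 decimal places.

N = 7500; stratum weights W_h = N_h/N.
p̂_st = Σ W_h p̂_h = (2200·0.213 + 800·0.877 + 2800·0.706 + 1700·0.264)/7500 = 0.47944

p̂_st ≈ 0.4794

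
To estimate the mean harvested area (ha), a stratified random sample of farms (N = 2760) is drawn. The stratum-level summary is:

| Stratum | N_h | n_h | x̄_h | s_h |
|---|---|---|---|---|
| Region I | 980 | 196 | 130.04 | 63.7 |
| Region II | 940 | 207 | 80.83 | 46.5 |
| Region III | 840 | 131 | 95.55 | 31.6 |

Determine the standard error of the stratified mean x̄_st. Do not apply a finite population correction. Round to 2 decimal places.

SE(x̄_st) ≈ 2.13

V̂(x̄_st) = Σ W_h² s_h²/n_h, with W_h = N_h/N and N = 2760:
  stratum Region I: (980/2760)²·63.7²/196 = 2.6101
  stratum Region II: (940/2760)²·46.5²/207 = 1.21164
  stratum Region III: (840/2760)²·31.6²/131 = 0.706063
V̂(x̄_st) = 4.5278
SE(x̄_st) = √4.5278 = 2.12786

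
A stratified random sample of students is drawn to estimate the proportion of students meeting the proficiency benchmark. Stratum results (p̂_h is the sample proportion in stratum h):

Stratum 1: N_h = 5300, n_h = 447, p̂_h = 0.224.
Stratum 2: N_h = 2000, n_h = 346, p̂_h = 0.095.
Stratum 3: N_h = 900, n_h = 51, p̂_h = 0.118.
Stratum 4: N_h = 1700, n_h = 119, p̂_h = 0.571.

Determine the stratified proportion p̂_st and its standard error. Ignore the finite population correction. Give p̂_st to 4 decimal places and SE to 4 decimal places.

N = 9900; stratum weights W_h = N_h/N.
p̂_st = Σ W_h p̂_h = (5300·0.224 + 2000·0.095 + 900·0.118 + 1700·0.571)/9900 = 0.24789
V̂(p̂_st) = Σ W_h² p̂_h(1−p̂_h)/(n_h−1):
  stratum 1: (5300/9900)²·0.224·0.776/446 = 0.000111701
  stratum 2: (2000/9900)²·0.095·0.905/345 = 1.01705e-05
  stratum 3: (900/9900)²·0.118·0.882/50 = 1.72026e-05
  stratum 4: (1700/9900)²·0.571·0.429/118 = 6.12123e-05
V̂(p̂_st) = 0.000200286; SE = √V̂ = 0.0141523

p̂_st ≈ 0.2479, SE ≈ 0.0142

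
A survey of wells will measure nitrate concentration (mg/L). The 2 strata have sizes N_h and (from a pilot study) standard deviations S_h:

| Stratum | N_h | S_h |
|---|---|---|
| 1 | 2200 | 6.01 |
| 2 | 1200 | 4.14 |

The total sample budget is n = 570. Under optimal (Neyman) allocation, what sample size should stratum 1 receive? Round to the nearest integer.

Neyman allocation: n_h = n · N_h S_h / Σ N_i S_i, with n = 570.
  stratum 1: N_h·S_h = 2200·6.01 = 13222.00
  stratum 2: N_h·S_h = 1200·4.14 = 4968.00
Σ N_h S_h = 18190.00
n for stratum 1 = 570·13222.00/18190.00 = 414.323 → 414

414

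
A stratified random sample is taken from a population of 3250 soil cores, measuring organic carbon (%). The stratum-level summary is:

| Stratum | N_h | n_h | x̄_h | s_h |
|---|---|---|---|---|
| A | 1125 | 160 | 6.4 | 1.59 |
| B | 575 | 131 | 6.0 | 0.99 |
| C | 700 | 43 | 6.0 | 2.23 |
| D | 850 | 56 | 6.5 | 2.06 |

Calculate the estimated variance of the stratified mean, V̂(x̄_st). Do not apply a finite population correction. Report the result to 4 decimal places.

V̂(x̄_st) = Σ W_h² s_h²/n_h, with W_h = N_h/N and N = 3250:
  stratum A: (1125/3250)²·1.59²/160 = 0.00189327
  stratum B: (575/3250)²·0.99²/131 = 0.00023419
  stratum C: (700/3250)²·2.23²/43 = 0.00536501
  stratum D: (850/3250)²·2.06²/56 = 0.00518343
V̂(x̄_st) = 0.0126759

V̂(x̄_st) ≈ 0.0127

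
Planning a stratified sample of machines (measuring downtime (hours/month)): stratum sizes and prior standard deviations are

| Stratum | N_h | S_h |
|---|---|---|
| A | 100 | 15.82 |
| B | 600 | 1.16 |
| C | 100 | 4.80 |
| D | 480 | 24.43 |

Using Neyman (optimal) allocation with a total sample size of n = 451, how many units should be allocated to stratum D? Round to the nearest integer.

365

Neyman allocation: n_h = n · N_h S_h / Σ N_i S_i, with n = 451.
  stratum A: N_h·S_h = 100·15.82 = 1582.00
  stratum B: N_h·S_h = 600·1.16 = 696.00
  stratum C: N_h·S_h = 100·4.80 = 480.00
  stratum D: N_h·S_h = 480·24.43 = 11726.40
Σ N_h S_h = 14484.40
n for stratum D = 451·11726.40/14484.40 = 365.124 → 365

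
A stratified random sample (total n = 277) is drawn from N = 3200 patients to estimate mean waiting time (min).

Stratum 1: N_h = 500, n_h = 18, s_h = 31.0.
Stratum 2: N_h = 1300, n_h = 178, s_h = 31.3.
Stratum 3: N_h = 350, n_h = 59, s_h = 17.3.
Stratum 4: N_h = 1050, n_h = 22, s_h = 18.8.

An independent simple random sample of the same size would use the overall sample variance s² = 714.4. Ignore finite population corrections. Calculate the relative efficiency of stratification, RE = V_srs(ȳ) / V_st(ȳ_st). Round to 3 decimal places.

V̂(ȳ_st) = Σ W_h² s_h²/n_h, with W_h = N_h/N and N = 3200:
  stratum 1: (500/3200)²·31.0²/18 = 1.30344
  stratum 2: (1300/3200)²·31.3²/178 = 0.908355
  stratum 3: (350/3200)²·17.3²/59 = 0.0606843
  stratum 4: (1050/3200)²·18.8²/22 = 1.7297
V_st = 4.00218
V_srs = s²/n = 714.4/277 = 2.57906
Relative efficiency = V_srs / V_st = 2.57906/4.00218 = 0.6444

RE ≈ 0.644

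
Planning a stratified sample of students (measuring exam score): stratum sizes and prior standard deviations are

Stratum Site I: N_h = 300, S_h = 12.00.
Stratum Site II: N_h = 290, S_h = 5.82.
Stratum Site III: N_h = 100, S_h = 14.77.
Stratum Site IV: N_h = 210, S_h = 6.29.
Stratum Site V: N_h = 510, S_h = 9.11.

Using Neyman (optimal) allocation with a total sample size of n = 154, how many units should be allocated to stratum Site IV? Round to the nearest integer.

Neyman allocation: n_h = n · N_h S_h / Σ N_i S_i, with n = 154.
  stratum Site I: N_h·S_h = 300·12.00 = 3600.00
  stratum Site II: N_h·S_h = 290·5.82 = 1687.80
  stratum Site III: N_h·S_h = 100·14.77 = 1477.00
  stratum Site IV: N_h·S_h = 210·6.29 = 1320.90
  stratum Site V: N_h·S_h = 510·9.11 = 4646.10
Σ N_h S_h = 12731.80
n for stratum Site IV = 154·1320.90/12731.80 = 15.977 → 16

16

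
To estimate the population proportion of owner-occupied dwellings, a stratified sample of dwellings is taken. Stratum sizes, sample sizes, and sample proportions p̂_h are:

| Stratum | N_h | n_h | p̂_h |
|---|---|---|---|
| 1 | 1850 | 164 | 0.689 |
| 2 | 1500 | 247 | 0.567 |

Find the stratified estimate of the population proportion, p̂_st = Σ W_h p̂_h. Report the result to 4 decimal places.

p̂_st ≈ 0.6344

N = 3350; stratum weights W_h = N_h/N.
p̂_st = Σ W_h p̂_h = (1850·0.689 + 1500·0.567)/3350 = 0.63437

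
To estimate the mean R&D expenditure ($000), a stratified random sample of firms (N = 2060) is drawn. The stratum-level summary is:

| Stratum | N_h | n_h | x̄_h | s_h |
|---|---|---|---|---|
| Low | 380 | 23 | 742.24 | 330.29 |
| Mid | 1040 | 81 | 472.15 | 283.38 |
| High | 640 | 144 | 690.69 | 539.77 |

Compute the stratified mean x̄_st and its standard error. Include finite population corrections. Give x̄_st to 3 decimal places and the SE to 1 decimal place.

x̄_st = Σ W_h x̄_h = (380·742.24 + 1040·472.15 + 640·690.69)/2060 = 589.86835
V̂(x̄_st) = Σ W_h² (1 − n_h/N_h) s_h²/n_h, with W_h = N_h/N and N = 2060:
  stratum Low: (380/2060)²·(1 − 23/380)·330.29²/23 = 151.628
  stratum Mid: (1040/2060)²·(1 − 81/1040)·283.38²/81 = 233.008
  stratum High: (640/2060)²·(1 − 144/640)·539.77²/144 = 151.35
V̂(x̄_st) = 535.986
SE(x̄_st) = √535.986 = 23.1514

x̄_st ≈ 589.868, SE ≈ 23.2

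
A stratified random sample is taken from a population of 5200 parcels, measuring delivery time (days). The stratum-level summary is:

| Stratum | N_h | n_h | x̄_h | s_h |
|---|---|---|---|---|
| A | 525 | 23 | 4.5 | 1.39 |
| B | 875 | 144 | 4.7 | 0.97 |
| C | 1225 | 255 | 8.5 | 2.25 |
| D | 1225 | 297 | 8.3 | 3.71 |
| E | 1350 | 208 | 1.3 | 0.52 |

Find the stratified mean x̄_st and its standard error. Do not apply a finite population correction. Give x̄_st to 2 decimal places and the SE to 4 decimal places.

x̄_st = Σ W_h x̄_h = (525·4.5 + 875·4.7 + 1225·8.5 + 1225·8.3 + 1350·1.3)/5200 = 5.54038
V̂(x̄_st) = Σ W_h² s_h²/n_h, with W_h = N_h/N and N = 5200:
  stratum A: (525/5200)²·1.39²/23 = 0.000856276
  stratum B: (875/5200)²·0.97²/144 = 0.000185008
  stratum C: (1225/5200)²·2.25²/255 = 0.00110177
  stratum D: (1225/5200)²·3.71²/297 = 0.00257192
  stratum E: (1350/5200)²·0.52²/208 = 8.76202e-05
V̂(x̄_st) = 0.00480259
SE(x̄_st) = √0.00480259 = 0.0693007

x̄_st ≈ 5.54, SE ≈ 0.0693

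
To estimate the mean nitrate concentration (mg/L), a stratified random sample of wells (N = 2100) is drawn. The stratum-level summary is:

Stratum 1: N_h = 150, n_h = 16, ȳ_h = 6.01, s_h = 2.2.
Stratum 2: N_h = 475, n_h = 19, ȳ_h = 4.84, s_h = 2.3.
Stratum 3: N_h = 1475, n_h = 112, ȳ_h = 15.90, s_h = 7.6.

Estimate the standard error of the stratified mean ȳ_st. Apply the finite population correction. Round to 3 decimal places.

SE(ȳ_st) ≈ 0.500

V̂(ȳ_st) = Σ W_h² (1 − n_h/N_h) s_h²/n_h, with W_h = N_h/N and N = 2100:
  stratum 1: (150/2100)²·(1 − 16/150)·2.2²/16 = 0.00137874
  stratum 2: (475/2100)²·(1 − 19/475)·2.3²/19 = 0.0136748
  stratum 3: (1475/2100)²·(1 − 112/1475)·7.6²/112 = 0.235103
V̂(ȳ_st) = 0.250157
SE(ȳ_st) = √0.250157 = 0.500157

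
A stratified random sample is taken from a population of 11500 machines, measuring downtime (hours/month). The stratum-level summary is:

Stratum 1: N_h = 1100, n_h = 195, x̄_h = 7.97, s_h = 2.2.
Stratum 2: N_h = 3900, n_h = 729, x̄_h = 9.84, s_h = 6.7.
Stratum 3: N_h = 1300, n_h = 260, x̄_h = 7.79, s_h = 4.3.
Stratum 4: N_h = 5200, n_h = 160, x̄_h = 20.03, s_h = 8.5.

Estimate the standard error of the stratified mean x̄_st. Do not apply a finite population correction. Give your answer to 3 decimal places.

V̂(x̄_st) = Σ W_h² s_h²/n_h, with W_h = N_h/N and N = 11500:
  stratum 1: (1100/11500)²·2.2²/195 = 0.000227091
  stratum 2: (3900/11500)²·6.7²/729 = 0.00708199
  stratum 3: (1300/11500)²·4.3²/260 = 0.000908771
  stratum 4: (5200/11500)²·8.5²/160 = 0.092327
V̂(x̄_st) = 0.100545
SE(x̄_st) = √0.100545 = 0.317088

SE(x̄_st) ≈ 0.317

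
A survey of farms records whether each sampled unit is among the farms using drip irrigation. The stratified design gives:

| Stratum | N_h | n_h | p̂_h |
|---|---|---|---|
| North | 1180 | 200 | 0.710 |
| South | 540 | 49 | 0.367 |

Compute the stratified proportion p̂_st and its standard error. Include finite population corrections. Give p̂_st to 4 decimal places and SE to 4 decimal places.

N = 1720; stratum weights W_h = N_h/N.
p̂_st = Σ W_h p̂_h = (1180·0.710 + 540·0.367)/1720 = 0.60231
V̂(p̂_st) = Σ W_h² (1 − n_h/N_h) p̂_h(1−p̂_h)/(n_h−1):
  stratum North: (1180/1720)²·(1 − 200/1180)·0.710·0.290/199 = 0.00040444
  stratum South: (540/1720)²·(1 − 49/540)·0.367·0.633/48 = 0.000433757
V̂(p̂_st) = 0.000838198; SE = √V̂ = 0.0289516

p̂_st ≈ 0.6023, SE ≈ 0.0290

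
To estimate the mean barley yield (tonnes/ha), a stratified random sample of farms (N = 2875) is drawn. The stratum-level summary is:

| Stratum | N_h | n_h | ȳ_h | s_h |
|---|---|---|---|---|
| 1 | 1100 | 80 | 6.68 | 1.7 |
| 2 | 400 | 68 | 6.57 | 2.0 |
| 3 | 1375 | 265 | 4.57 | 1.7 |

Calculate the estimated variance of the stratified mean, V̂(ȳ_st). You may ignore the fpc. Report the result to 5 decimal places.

V̂(ȳ_st) = Σ W_h² s_h²/n_h, with W_h = N_h/N and N = 2875:
  stratum 1: (1100/2875)²·1.7²/80 = 0.00528832
  stratum 2: (400/2875)²·2.0²/68 = 0.00113866
  stratum 3: (1375/2875)²·1.7²/265 = 0.00249449
V̂(ȳ_st) = 0.00892147

V̂(ȳ_st) ≈ 0.00892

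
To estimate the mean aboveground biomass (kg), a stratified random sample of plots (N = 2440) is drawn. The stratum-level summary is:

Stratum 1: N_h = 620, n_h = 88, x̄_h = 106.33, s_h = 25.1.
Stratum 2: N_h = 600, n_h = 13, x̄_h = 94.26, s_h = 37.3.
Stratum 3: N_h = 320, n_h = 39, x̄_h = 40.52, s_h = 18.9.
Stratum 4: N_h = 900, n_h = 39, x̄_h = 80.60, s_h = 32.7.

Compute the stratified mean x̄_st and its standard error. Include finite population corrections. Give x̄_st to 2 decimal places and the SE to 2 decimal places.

x̄_st = Σ W_h x̄_h = (620·106.33 + 600·94.26 + 320·40.52 + 900·80.60)/2440 = 85.24057
V̂(x̄_st) = Σ W_h² (1 − n_h/N_h) s_h²/n_h, with W_h = N_h/N and N = 2440:
  stratum 1: (620/2440)²·(1 − 88/620)·25.1²/88 = 0.396633
  stratum 2: (600/2440)²·(1 − 13/600)·37.3²/13 = 6.33117
  stratum 3: (320/2440)²·(1 − 39/320)·18.9²/39 = 0.138336
  stratum 4: (900/2440)²·(1 − 39/900)·32.7²/39 = 3.56859
V̂(x̄_st) = 10.4347
SE(x̄_st) = √10.4347 = 3.23028

x̄_st ≈ 85.24, SE ≈ 3.23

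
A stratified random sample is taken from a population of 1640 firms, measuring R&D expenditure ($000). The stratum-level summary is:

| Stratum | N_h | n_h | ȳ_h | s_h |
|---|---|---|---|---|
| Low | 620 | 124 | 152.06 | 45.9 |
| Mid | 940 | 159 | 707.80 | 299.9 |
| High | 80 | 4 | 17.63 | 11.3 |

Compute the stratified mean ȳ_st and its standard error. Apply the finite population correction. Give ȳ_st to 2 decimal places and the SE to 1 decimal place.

ȳ_st = Σ W_h ȳ_h = (620·152.06 + 940·707.80 + 80·17.63)/1640 = 464.03634
V̂(ȳ_st) = Σ W_h² (1 − n_h/N_h) s_h²/n_h, with W_h = N_h/N and N = 1640:
  stratum Low: (620/1640)²·(1 − 124/620)·45.9²/124 = 1.94263
  stratum Mid: (940/1640)²·(1 − 159/940)·299.9²/159 = 154.4
  stratum High: (80/1640)²·(1 − 4/80)·11.3²/4 = 0.0721627
V̂(ȳ_st) = 156.415
SE(ȳ_st) = √156.415 = 12.5066

ȳ_st ≈ 464.04, SE ≈ 12.5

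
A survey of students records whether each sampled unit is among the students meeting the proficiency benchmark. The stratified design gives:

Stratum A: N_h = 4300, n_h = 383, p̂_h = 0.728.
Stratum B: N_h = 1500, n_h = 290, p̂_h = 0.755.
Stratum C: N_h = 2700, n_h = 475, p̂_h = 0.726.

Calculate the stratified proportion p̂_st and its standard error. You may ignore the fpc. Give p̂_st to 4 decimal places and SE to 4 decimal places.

N = 8500; stratum weights W_h = N_h/N.
p̂_st = Σ W_h p̂_h = (4300·0.728 + 1500·0.755 + 2700·0.726)/8500 = 0.73213
V̂(p̂_st) = Σ W_h² p̂_h(1−p̂_h)/(n_h−1):
  stratum A: (4300/8500)²·0.728·0.272/382 = 0.000132659
  stratum B: (1500/8500)²·0.755·0.245/289 = 1.99324e-05
  stratum C: (2700/8500)²·0.726·0.274/474 = 4.23446e-05
V̂(p̂_st) = 0.000194936; SE = √V̂ = 0.0139619

p̂_st ≈ 0.7321, SE ≈ 0.0140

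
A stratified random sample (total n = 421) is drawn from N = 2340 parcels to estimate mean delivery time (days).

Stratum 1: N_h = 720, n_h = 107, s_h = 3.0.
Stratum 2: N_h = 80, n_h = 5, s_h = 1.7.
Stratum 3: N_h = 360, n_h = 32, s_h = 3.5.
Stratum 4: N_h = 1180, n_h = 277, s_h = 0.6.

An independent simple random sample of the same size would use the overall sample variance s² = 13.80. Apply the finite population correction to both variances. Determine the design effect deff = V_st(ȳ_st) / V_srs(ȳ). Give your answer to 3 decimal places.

V̂(ȳ_st) = Σ W_h² (1 − n_h/N_h) s_h²/n_h, with W_h = N_h/N and N = 2340:
  stratum 1: (720/2340)²·(1 − 107/720)·3.0²/107 = 0.00677985
  stratum 2: (80/2340)²·(1 − 5/80)·1.7²/5 = 0.000633355
  stratum 3: (360/2340)²·(1 − 32/360)·3.5²/32 = 0.00825526
  stratum 4: (1180/2340)²·(1 − 277/1180)·0.6²/277 = 0.000252907
V_st = 0.0159214
V_srs = (1 − 421/2340)·13.80/421 = 0.0268817
deff = V_st / V_srs = 0.0159214/0.0268817 = 0.5923

deff ≈ 0.592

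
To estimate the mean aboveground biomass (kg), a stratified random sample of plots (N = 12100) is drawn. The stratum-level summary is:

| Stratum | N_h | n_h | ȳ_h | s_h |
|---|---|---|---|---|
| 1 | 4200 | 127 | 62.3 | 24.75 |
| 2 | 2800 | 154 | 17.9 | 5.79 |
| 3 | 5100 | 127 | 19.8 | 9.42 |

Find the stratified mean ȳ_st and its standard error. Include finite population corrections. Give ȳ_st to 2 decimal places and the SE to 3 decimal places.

ȳ_st = Σ W_h ȳ_h = (4200·62.3 + 2800·17.9 + 5100·19.8)/12100 = 34.11240
V̂(ȳ_st) = Σ W_h² (1 − n_h/N_h) s_h²/n_h, with W_h = N_h/N and N = 12100:
  stratum 1: (4200/12100)²·(1 − 127/4200)·24.75²/127 = 0.563559
  stratum 2: (2800/12100)²·(1 − 154/2800)·5.79²/154 = 0.0110157
  stratum 3: (5100/12100)²·(1 − 127/5100)·9.42²/127 = 0.121036
V̂(ȳ_st) = 0.695611
SE(ȳ_st) = √0.695611 = 0.834033

ȳ_st ≈ 34.11, SE ≈ 0.834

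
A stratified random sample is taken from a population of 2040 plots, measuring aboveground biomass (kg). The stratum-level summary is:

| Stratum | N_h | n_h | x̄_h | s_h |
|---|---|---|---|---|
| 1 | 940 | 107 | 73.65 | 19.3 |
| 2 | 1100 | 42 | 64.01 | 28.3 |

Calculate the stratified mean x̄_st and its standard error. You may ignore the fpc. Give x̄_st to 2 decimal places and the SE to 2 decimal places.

x̄_st = Σ W_h x̄_h = (940·73.65 + 1100·64.01)/2040 = 68.45196
V̂(x̄_st) = Σ W_h² s_h²/n_h, with W_h = N_h/N and N = 2040:
  stratum 1: (940/2040)²·19.3²/107 = 0.739139
  stratum 2: (1100/2040)²·28.3²/42 = 5.54432
V̂(x̄_st) = 6.28346
SE(x̄_st) = √6.28346 = 2.50668

x̄_st ≈ 68.45, SE ≈ 2.51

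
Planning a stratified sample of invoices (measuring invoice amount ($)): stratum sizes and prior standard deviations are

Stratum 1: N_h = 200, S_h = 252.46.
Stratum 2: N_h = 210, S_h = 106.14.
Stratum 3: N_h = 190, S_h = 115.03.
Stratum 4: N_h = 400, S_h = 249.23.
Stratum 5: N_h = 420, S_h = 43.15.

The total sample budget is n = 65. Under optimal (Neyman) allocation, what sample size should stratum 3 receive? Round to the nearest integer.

Neyman allocation: n_h = n · N_h S_h / Σ N_i S_i, with n = 65.
  stratum 1: N_h·S_h = 200·252.46 = 50492.00
  stratum 2: N_h·S_h = 210·106.14 = 22289.40
  stratum 3: N_h·S_h = 190·115.03 = 21855.70
  stratum 4: N_h·S_h = 400·249.23 = 99692.00
  stratum 5: N_h·S_h = 420·43.15 = 18123.00
Σ N_h S_h = 212452.10
n for stratum 3 = 65·21855.70/212452.10 = 6.687 → 7

7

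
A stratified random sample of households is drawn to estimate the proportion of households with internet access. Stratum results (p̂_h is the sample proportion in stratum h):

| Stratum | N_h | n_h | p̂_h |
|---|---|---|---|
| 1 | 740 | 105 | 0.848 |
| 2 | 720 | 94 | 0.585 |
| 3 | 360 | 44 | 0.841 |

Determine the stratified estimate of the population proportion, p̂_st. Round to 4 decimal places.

N = 1820; stratum weights W_h = N_h/N.
p̂_st = Σ W_h p̂_h = (740·0.848 + 720·0.585 + 360·0.841)/1820 = 0.74257

p̂_st ≈ 0.7426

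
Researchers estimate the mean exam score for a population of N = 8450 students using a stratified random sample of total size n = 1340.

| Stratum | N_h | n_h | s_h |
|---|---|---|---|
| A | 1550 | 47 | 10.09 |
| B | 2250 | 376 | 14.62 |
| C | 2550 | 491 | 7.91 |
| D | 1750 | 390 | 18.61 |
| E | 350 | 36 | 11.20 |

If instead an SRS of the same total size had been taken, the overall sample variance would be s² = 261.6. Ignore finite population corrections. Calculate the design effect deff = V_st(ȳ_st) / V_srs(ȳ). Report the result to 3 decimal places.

deff ≈ 0.865

V̂(ȳ_st) = Σ W_h² s_h²/n_h, with W_h = N_h/N and N = 8450:
  stratum A: (1550/8450)²·10.09²/47 = 0.0728844
  stratum B: (2250/8450)²·14.62²/376 = 0.040305
  stratum C: (2550/8450)²·7.91²/491 = 0.0116048
  stratum D: (1750/8450)²·18.61²/390 = 0.0380882
  stratum E: (350/8450)²·11.20²/36 = 0.005978
V_st = 0.16886
V_srs = s²/n = 261.6/1340 = 0.195224
deff = V_st / V_srs = 0.16886/0.195224 = 0.8650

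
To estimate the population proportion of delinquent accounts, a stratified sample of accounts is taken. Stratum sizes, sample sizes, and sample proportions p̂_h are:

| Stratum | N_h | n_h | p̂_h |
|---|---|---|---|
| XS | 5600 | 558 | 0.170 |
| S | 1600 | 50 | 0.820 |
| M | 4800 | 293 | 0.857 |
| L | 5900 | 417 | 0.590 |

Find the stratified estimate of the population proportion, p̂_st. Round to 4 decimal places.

p̂_st ≈ 0.5508

N = 17900; stratum weights W_h = N_h/N.
p̂_st = Σ W_h p̂_h = (5600·0.170 + 1600·0.820 + 4800·0.857 + 5900·0.590)/17900 = 0.55076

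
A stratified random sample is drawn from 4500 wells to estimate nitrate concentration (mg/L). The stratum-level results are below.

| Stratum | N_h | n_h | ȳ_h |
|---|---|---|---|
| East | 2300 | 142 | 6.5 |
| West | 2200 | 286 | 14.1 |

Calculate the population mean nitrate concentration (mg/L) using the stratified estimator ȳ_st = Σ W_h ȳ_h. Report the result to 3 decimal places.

ȳ_st ≈ 10.216

N = Σ N_h = 4500. Stratum weights W_h = N_h/N.
ȳ_st = (2300·6.5 + 2200·14.1) / 4500 = 10.21556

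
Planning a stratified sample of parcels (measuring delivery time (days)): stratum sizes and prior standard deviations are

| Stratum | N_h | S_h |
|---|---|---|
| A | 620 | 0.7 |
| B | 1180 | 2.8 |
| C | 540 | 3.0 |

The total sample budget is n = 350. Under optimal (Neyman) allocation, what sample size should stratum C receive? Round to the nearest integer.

Neyman allocation: n_h = n · N_h S_h / Σ N_i S_i, with n = 350.
  stratum A: N_h·S_h = 620·0.7 = 434.00
  stratum B: N_h·S_h = 1180·2.8 = 3304.00
  stratum C: N_h·S_h = 540·3.0 = 1620.00
Σ N_h S_h = 5358.00
n for stratum C = 350·1620.00/5358.00 = 105.823 → 106

106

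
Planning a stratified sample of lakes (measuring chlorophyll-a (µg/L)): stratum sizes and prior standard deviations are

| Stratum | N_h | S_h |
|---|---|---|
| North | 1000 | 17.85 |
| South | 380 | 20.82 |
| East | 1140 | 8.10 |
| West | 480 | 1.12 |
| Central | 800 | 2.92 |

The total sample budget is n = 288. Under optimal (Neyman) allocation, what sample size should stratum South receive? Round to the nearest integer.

60

Neyman allocation: n_h = n · N_h S_h / Σ N_i S_i, with n = 288.
  stratum North: N_h·S_h = 1000·17.85 = 17850.00
  stratum South: N_h·S_h = 380·20.82 = 7911.60
  stratum East: N_h·S_h = 1140·8.10 = 9234.00
  stratum West: N_h·S_h = 480·1.12 = 537.60
  stratum Central: N_h·S_h = 800·2.92 = 2336.00
Σ N_h S_h = 37869.20
n for stratum South = 288·7911.60/37869.20 = 60.169 → 60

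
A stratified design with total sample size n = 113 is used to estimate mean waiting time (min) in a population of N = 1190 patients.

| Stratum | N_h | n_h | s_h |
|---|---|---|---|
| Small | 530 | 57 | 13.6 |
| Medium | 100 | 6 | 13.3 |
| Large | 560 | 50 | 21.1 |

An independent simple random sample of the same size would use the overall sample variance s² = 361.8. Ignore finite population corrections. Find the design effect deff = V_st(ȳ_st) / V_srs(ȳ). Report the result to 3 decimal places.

V̂(ȳ_st) = Σ W_h² s_h²/n_h, with W_h = N_h/N and N = 1190:
  stratum Small: (530/1190)²·13.6²/57 = 0.643666
  stratum Medium: (100/1190)²·13.3²/6 = 0.208189
  stratum Large: (560/1190)²·21.1²/50 = 1.97186
V_st = 2.82372
V_srs = s²/n = 361.8/113 = 3.20177
deff = V_st / V_srs = 2.82372/3.20177 = 0.8819

deff ≈ 0.882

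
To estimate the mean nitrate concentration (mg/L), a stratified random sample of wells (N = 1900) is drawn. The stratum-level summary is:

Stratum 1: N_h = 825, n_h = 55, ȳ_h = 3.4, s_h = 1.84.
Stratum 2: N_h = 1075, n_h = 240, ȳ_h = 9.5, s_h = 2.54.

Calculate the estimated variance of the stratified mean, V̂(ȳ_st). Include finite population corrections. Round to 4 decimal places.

V̂(ȳ_st) ≈ 0.0175

V̂(ȳ_st) = Σ W_h² (1 − n_h/N_h) s_h²/n_h, with W_h = N_h/N and N = 1900:
  stratum 1: (825/1900)²·(1 − 55/825)·1.84²/55 = 0.010832
  stratum 2: (1075/1900)²·(1 − 240/1075)·2.54²/240 = 0.00668412
V̂(ȳ_st) = 0.0175162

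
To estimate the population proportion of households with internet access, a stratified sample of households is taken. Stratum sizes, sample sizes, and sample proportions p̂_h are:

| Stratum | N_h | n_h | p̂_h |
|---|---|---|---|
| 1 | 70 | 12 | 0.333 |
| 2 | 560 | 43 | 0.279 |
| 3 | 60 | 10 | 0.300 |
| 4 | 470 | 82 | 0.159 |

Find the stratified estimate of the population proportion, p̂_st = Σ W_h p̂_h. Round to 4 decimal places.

p̂_st ≈ 0.2347

N = 1160; stratum weights W_h = N_h/N.
p̂_st = Σ W_h p̂_h = (70·0.333 + 560·0.279 + 60·0.300 + 470·0.159)/1160 = 0.23472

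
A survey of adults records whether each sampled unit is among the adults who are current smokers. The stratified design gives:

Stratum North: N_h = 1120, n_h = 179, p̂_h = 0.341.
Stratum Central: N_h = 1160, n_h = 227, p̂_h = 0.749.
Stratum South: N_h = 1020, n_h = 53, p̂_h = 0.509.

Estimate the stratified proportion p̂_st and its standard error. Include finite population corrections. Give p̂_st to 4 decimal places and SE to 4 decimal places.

N = 3300; stratum weights W_h = N_h/N.
p̂_st = Σ W_h p̂_h = (1120·0.341 + 1160·0.749 + 1020·0.509)/3300 = 0.53635
V̂(p̂_st) = Σ W_h² (1 − n_h/N_h) p̂_h(1−p̂_h)/(n_h−1):
  stratum North: (1120/3300)²·(1 − 179/1120)·0.341·0.659/178 = 0.00012218
  stratum Central: (1160/3300)²·(1 − 227/1160)·0.749·0.251/226 = 8.26721e-05
  stratum South: (1020/3300)²·(1 − 53/1020)·0.509·0.491/52 = 0.000435306
V̂(p̂_st) = 0.000640158; SE = √V̂ = 0.0253013

p̂_st ≈ 0.5363, SE ≈ 0.0253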